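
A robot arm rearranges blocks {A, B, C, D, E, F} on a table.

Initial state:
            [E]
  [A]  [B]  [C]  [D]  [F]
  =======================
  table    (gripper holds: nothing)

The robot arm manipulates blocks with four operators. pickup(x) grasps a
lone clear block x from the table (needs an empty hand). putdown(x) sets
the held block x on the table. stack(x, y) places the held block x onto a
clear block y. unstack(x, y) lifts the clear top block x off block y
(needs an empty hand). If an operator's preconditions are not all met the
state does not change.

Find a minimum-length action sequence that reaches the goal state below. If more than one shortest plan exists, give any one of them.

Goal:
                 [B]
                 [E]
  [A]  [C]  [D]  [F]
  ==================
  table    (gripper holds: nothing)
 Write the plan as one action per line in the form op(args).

unstack(E, C)
stack(E, F)
pickup(B)
stack(B, E)

step 1 (unstack(E, C)): towers=[A; B; C; D; F] holding=E
step 2 (stack(E, F)): towers=[A; B; C; D; F/E] holding=-
step 3 (pickup(B)): towers=[A; C; D; F/E] holding=B
step 4 (stack(B, E)): towers=[A; C; D; F/E/B] holding=-
goal check: towers=[A; C; D; F/E/B] holding=- — reached (length 4, optimal by BFS)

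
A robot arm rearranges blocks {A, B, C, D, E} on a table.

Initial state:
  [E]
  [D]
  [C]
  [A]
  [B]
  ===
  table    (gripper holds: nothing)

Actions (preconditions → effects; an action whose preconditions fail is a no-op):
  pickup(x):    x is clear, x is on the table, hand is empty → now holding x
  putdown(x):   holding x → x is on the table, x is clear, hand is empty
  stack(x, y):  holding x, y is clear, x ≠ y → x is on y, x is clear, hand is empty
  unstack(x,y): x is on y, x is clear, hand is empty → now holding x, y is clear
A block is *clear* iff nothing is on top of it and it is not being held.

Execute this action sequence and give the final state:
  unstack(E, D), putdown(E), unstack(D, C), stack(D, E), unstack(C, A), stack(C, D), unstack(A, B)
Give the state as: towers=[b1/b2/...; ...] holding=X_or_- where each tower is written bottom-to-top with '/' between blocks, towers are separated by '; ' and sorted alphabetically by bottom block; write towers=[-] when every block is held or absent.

step 1 (unstack(E, D)): towers=[B/A/C/D] holding=E
step 2 (putdown(E)): towers=[B/A/C/D; E] holding=-
step 3 (unstack(D, C)): towers=[B/A/C; E] holding=D
step 4 (stack(D, E)): towers=[B/A/C; E/D] holding=-
step 5 (unstack(C, A)): towers=[B/A; E/D] holding=C
step 6 (stack(C, D)): towers=[B/A; E/D/C] holding=-
step 7 (unstack(A, B)): towers=[B; E/D/C] holding=A

towers=[B; E/D/C] holding=A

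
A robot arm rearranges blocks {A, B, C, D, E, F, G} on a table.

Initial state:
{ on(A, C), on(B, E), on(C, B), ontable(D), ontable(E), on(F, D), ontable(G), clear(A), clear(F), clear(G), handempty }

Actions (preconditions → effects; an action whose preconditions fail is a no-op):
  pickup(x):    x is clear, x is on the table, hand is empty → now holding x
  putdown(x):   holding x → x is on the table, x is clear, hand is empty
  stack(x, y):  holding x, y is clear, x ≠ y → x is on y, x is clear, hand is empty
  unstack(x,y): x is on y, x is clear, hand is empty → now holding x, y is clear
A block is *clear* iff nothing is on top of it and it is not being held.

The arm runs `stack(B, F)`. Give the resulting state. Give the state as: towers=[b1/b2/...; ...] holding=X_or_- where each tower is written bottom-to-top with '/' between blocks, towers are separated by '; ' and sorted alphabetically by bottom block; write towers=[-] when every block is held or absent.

towers=[D/F; E/B/C/A; G] holding=-

before: towers=[D/F; E/B/C/A; G] holding=-
pre[stack(B, F)]: holding(B) fail, clear(F) ok, B≠F ok
holding(B) unmet → stack(B, F) is a no-op
after:  towers=[D/F; E/B/C/A; G] holding=-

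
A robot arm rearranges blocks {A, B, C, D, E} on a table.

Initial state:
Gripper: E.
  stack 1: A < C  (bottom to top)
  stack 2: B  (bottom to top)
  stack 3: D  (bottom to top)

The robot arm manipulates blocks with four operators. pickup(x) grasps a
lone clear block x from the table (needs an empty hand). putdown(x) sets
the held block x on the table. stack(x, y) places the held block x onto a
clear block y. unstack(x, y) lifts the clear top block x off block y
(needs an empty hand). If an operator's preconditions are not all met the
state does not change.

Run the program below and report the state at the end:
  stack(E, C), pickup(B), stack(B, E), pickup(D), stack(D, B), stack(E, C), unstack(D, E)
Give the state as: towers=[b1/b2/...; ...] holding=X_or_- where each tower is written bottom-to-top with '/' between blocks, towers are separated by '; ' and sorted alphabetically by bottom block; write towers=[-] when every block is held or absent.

towers=[A/C/E/B/D] holding=-

step 1 (stack(E, C)): towers=[A/C/E; B; D] holding=-
step 2 (pickup(B)): towers=[A/C/E; D] holding=B
step 3 (stack(B, E)): towers=[A/C/E/B; D] holding=-
step 4 (pickup(D)): towers=[A/C/E/B] holding=D
step 5 (stack(D, B)): towers=[A/C/E/B/D] holding=-
step 6 (stack(E, C)) [no-op]: towers=[A/C/E/B/D] holding=-
step 7 (unstack(D, E)) [no-op]: towers=[A/C/E/B/D] holding=-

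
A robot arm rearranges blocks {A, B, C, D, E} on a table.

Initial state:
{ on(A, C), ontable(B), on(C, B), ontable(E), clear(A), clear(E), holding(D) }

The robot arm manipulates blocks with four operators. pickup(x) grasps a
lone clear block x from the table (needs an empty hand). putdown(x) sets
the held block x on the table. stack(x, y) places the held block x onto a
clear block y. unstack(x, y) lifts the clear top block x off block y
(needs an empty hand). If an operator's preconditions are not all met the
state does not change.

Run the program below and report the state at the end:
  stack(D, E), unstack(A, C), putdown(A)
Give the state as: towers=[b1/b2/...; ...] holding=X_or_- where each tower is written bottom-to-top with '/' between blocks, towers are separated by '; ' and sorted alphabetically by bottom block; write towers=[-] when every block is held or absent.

towers=[A; B/C; E/D] holding=-

step 1 (stack(D, E)): towers=[B/C/A; E/D] holding=-
step 2 (unstack(A, C)): towers=[B/C; E/D] holding=A
step 3 (putdown(A)): towers=[A; B/C; E/D] holding=-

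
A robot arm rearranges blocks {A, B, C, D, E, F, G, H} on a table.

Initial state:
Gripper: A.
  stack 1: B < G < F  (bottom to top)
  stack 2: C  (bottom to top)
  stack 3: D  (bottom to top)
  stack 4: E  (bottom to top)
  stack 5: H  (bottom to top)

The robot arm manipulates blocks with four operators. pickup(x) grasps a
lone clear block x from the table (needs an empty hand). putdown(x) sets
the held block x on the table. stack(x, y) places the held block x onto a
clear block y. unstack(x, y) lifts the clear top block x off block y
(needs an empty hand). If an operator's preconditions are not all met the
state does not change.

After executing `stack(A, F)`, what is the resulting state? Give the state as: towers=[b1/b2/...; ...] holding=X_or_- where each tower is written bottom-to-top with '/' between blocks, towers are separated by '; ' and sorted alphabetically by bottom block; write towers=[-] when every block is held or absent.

towers=[B/G/F/A; C; D; E; H] holding=-

before: towers=[B/G/F; C; D; E; H] holding=A
pre[stack(A, F)]: holding(A) yes, clear(F) yes, A≠F yes
all met → apply stack(A, F)
after:  towers=[B/G/F/A; C; D; E; H] holding=-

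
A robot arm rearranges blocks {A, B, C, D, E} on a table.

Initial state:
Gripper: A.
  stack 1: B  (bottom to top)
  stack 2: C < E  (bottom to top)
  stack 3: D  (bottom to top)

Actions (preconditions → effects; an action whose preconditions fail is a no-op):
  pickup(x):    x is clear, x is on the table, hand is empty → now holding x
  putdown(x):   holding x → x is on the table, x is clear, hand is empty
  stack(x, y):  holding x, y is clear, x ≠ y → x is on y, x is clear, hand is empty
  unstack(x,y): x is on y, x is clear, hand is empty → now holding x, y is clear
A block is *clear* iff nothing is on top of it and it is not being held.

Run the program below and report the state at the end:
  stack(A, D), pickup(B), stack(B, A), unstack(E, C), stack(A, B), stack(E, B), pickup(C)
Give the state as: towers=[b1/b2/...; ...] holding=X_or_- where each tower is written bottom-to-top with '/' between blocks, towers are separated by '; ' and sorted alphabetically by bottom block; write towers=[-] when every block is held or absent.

step 1 (stack(A, D)): towers=[B; C/E; D/A] holding=-
step 2 (pickup(B)): towers=[C/E; D/A] holding=B
step 3 (stack(B, A)): towers=[C/E; D/A/B] holding=-
step 4 (unstack(E, C)): towers=[C; D/A/B] holding=E
step 5 (stack(A, B)) [no-op]: towers=[C; D/A/B] holding=E
step 6 (stack(E, B)): towers=[C; D/A/B/E] holding=-
step 7 (pickup(C)): towers=[D/A/B/E] holding=C

towers=[D/A/B/E] holding=C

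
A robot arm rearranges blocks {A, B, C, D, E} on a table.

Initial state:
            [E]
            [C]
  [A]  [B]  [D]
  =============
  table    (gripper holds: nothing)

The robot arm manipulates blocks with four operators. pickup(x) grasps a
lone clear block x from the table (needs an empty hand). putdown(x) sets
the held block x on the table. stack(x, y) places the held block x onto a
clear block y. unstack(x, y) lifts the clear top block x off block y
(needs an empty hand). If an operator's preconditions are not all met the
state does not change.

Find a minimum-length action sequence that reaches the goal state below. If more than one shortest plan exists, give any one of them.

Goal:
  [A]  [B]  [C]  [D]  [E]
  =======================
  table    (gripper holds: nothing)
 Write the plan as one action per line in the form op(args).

step 1 (unstack(E, C)): towers=[A; B; D/C] holding=E
step 2 (putdown(E)): towers=[A; B; D/C; E] holding=-
step 3 (unstack(C, D)): towers=[A; B; D; E] holding=C
step 4 (putdown(C)): towers=[A; B; C; D; E] holding=-
goal check: towers=[A; B; C; D; E] holding=- — reached (length 4, optimal by BFS)

unstack(E, C)
putdown(E)
unstack(C, D)
putdown(C)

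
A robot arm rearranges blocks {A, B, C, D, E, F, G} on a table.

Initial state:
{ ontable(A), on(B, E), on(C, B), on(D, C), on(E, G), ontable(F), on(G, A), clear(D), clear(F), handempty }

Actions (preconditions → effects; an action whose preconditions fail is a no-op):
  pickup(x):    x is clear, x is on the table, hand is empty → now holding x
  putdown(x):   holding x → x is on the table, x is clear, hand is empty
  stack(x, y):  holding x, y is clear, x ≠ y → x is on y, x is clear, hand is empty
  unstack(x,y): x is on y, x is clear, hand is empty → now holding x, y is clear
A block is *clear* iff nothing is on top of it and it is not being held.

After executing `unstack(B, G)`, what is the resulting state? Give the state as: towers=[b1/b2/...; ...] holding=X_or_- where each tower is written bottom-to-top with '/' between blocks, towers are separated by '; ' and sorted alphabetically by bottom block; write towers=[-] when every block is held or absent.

towers=[A/G/E/B/C/D; F] holding=-

before: towers=[A/G/E/B/C/D; F] holding=-
pre[unstack(B, G)]: on(B,G) fail, clear(B) fail, handempty ok
on(B,G), clear(B) unmet → unstack(B, G) is a no-op
after:  towers=[A/G/E/B/C/D; F] holding=-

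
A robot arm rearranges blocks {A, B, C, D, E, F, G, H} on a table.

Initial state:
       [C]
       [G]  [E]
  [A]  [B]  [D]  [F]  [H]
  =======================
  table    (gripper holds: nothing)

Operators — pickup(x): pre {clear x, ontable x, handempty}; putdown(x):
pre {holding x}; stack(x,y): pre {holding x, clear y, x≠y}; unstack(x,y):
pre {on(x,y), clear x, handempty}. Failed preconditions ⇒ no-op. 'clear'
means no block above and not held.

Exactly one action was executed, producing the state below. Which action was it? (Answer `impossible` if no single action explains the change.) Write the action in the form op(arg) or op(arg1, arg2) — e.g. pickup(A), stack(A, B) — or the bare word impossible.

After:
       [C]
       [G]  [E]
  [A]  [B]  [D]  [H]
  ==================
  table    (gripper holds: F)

pickup(F)

target: towers=[A; B/G/C; D/E; H] holding=F
         pickup(A) → towers=[B/G/C; D/E; F; H] holding=A
     unstack(E, D) → towers=[A; B/G/C; D; F; H] holding=E
         pickup(H) → towers=[A; B/G/C; D/E; F] holding=H
         pickup(F) → towers=[A; B/G/C; D/E; H] holding=F  ← match
     unstack(C, G) → towers=[A; B/G; D/E; F; H] holding=C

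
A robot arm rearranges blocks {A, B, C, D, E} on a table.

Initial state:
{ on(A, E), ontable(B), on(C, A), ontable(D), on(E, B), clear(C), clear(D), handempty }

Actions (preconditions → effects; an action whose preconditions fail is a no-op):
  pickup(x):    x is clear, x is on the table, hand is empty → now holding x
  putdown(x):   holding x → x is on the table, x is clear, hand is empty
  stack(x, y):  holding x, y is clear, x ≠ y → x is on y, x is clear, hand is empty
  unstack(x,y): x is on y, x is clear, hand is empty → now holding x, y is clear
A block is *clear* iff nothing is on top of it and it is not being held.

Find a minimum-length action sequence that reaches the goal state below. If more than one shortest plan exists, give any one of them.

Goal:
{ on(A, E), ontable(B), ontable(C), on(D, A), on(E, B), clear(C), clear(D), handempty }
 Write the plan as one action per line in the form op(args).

unstack(C, A)
putdown(C)
pickup(D)
stack(D, A)

step 1 (unstack(C, A)): towers=[B/E/A; D] holding=C
step 2 (putdown(C)): towers=[B/E/A; C; D] holding=-
step 3 (pickup(D)): towers=[B/E/A; C] holding=D
step 4 (stack(D, A)): towers=[B/E/A/D; C] holding=-
goal check: towers=[B/E/A/D; C] holding=- — reached (length 4, optimal by BFS)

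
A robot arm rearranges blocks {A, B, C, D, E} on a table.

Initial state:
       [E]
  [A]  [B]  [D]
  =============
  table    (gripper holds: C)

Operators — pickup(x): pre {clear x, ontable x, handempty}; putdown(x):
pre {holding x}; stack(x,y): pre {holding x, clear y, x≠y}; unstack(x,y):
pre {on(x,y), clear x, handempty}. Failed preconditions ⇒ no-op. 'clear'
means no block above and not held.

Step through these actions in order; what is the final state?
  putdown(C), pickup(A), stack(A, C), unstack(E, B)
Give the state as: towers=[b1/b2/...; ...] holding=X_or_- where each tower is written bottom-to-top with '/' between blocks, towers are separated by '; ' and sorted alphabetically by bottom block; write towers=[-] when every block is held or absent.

step 1 (putdown(C)): towers=[A; B/E; C; D] holding=-
step 2 (pickup(A)): towers=[B/E; C; D] holding=A
step 3 (stack(A, C)): towers=[B/E; C/A; D] holding=-
step 4 (unstack(E, B)): towers=[B; C/A; D] holding=E

towers=[B; C/A; D] holding=E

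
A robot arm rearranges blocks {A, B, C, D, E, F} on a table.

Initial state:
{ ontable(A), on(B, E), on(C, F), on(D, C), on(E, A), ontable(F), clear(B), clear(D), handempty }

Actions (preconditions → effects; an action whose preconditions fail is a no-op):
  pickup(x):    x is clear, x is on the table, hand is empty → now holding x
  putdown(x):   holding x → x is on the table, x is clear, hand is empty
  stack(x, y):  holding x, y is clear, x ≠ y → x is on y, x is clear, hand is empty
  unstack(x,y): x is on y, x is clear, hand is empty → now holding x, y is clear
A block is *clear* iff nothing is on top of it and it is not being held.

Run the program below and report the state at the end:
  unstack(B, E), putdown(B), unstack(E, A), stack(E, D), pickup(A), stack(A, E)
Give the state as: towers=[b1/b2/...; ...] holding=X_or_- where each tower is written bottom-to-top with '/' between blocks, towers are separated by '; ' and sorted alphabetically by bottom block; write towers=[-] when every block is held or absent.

step 1 (unstack(B, E)): towers=[A/E; F/C/D] holding=B
step 2 (putdown(B)): towers=[A/E; B; F/C/D] holding=-
step 3 (unstack(E, A)): towers=[A; B; F/C/D] holding=E
step 4 (stack(E, D)): towers=[A; B; F/C/D/E] holding=-
step 5 (pickup(A)): towers=[B; F/C/D/E] holding=A
step 6 (stack(A, E)): towers=[B; F/C/D/E/A] holding=-

towers=[B; F/C/D/E/A] holding=-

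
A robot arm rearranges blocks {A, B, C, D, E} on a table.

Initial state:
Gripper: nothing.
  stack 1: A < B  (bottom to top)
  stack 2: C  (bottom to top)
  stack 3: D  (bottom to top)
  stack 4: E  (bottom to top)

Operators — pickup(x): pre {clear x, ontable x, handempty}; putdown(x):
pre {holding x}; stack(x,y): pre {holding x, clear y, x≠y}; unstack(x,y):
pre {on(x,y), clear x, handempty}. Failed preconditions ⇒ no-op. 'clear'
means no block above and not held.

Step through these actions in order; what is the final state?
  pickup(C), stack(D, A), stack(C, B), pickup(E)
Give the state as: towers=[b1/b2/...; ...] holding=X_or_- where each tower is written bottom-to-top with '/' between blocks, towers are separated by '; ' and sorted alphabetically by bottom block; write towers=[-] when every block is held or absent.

step 1 (pickup(C)): towers=[A/B; D; E] holding=C
step 2 (stack(D, A)) [no-op]: towers=[A/B; D; E] holding=C
step 3 (stack(C, B)): towers=[A/B/C; D; E] holding=-
step 4 (pickup(E)): towers=[A/B/C; D] holding=E

towers=[A/B/C; D] holding=E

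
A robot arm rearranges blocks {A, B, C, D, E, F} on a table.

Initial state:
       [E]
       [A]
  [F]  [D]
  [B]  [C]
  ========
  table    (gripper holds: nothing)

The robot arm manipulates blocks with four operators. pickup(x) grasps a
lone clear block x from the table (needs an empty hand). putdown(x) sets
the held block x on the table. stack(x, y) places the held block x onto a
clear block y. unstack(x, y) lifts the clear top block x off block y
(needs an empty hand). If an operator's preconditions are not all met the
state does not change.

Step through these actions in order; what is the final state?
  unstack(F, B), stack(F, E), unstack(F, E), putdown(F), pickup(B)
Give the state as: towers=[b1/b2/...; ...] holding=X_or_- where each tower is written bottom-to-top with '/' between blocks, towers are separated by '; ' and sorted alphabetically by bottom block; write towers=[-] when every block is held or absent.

step 1 (unstack(F, B)): towers=[B; C/D/A/E] holding=F
step 2 (stack(F, E)): towers=[B; C/D/A/E/F] holding=-
step 3 (unstack(F, E)): towers=[B; C/D/A/E] holding=F
step 4 (putdown(F)): towers=[B; C/D/A/E; F] holding=-
step 5 (pickup(B)): towers=[C/D/A/E; F] holding=B

towers=[C/D/A/E; F] holding=B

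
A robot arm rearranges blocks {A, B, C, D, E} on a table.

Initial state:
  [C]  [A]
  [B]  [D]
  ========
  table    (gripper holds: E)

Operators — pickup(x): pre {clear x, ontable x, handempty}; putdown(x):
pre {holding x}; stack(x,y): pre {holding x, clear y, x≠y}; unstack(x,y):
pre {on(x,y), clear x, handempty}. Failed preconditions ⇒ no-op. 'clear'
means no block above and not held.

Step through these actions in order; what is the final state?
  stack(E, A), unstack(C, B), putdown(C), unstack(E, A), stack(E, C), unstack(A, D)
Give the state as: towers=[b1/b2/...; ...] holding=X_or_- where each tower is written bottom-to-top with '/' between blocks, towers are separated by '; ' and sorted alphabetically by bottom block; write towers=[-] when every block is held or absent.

step 1 (stack(E, A)): towers=[B/C; D/A/E] holding=-
step 2 (unstack(C, B)): towers=[B; D/A/E] holding=C
step 3 (putdown(C)): towers=[B; C; D/A/E] holding=-
step 4 (unstack(E, A)): towers=[B; C; D/A] holding=E
step 5 (stack(E, C)): towers=[B; C/E; D/A] holding=-
step 6 (unstack(A, D)): towers=[B; C/E; D] holding=A

towers=[B; C/E; D] holding=A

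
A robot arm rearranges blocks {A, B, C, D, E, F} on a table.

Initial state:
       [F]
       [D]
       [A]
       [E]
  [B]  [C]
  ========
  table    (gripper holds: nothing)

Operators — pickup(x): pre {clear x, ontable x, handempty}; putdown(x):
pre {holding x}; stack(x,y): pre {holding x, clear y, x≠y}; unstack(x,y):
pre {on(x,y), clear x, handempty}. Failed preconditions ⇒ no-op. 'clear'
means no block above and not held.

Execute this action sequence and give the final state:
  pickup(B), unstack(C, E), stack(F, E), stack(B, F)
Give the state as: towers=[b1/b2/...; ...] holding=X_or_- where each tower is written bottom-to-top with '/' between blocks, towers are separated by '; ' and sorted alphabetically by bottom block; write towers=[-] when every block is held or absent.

step 1 (pickup(B)): towers=[C/E/A/D/F] holding=B
step 2 (unstack(C, E)) [no-op]: towers=[C/E/A/D/F] holding=B
step 3 (stack(F, E)) [no-op]: towers=[C/E/A/D/F] holding=B
step 4 (stack(B, F)): towers=[C/E/A/D/F/B] holding=-

towers=[C/E/A/D/F/B] holding=-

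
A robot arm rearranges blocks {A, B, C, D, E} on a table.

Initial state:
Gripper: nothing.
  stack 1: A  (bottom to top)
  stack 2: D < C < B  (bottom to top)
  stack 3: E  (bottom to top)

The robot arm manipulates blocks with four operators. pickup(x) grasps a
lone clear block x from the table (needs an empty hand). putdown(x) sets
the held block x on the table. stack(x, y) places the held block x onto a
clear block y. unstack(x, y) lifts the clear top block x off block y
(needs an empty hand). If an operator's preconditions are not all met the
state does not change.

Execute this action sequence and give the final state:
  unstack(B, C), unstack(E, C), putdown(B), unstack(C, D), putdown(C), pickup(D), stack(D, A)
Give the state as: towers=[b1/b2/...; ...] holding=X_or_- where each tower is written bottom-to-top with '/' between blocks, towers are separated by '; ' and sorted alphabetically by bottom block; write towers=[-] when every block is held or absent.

towers=[A/D; B; C; E] holding=-

step 1 (unstack(B, C)): towers=[A; D/C; E] holding=B
step 2 (unstack(E, C)) [no-op]: towers=[A; D/C; E] holding=B
step 3 (putdown(B)): towers=[A; B; D/C; E] holding=-
step 4 (unstack(C, D)): towers=[A; B; D; E] holding=C
step 5 (putdown(C)): towers=[A; B; C; D; E] holding=-
step 6 (pickup(D)): towers=[A; B; C; E] holding=D
step 7 (stack(D, A)): towers=[A/D; B; C; E] holding=-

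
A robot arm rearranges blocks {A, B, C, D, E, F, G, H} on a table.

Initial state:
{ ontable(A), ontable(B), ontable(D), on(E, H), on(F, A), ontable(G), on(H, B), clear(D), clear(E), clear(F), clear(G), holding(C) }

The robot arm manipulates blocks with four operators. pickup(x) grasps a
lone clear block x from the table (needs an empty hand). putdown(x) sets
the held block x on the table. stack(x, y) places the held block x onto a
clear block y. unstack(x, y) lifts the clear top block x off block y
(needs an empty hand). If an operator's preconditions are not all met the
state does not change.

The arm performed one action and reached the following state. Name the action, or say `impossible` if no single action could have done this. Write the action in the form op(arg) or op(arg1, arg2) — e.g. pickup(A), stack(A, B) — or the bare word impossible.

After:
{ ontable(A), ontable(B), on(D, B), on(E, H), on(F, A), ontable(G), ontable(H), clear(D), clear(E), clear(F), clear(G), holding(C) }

target: towers=[A/F; B/D; G; H/E] holding=C
        putdown(C) → towers=[A/F; B/H/E; C; D; G] holding=-
       stack(C, G) → towers=[A/F; B/H/E; D; G/C] holding=-
       stack(C, E) → towers=[A/F; B/H/E/C; D; G] holding=-
       stack(C, F) → towers=[A/F/C; B/H/E; D; G] holding=-
       stack(C, D) → towers=[A/F; B/H/E; D/C; G] holding=-
none of the 5 applicable actions match → impossible

impossible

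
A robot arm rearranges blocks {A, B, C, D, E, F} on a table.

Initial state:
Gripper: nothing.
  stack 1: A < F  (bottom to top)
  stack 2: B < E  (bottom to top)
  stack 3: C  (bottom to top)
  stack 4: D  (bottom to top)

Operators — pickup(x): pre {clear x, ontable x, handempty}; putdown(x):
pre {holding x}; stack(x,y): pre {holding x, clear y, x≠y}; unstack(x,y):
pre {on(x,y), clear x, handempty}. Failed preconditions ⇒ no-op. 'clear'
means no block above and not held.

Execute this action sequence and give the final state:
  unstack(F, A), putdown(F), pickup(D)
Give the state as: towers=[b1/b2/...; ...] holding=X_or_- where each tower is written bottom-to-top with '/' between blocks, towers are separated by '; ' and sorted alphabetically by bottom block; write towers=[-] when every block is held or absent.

towers=[A; B/E; C; F] holding=D

step 1 (unstack(F, A)): towers=[A; B/E; C; D] holding=F
step 2 (putdown(F)): towers=[A; B/E; C; D; F] holding=-
step 3 (pickup(D)): towers=[A; B/E; C; F] holding=D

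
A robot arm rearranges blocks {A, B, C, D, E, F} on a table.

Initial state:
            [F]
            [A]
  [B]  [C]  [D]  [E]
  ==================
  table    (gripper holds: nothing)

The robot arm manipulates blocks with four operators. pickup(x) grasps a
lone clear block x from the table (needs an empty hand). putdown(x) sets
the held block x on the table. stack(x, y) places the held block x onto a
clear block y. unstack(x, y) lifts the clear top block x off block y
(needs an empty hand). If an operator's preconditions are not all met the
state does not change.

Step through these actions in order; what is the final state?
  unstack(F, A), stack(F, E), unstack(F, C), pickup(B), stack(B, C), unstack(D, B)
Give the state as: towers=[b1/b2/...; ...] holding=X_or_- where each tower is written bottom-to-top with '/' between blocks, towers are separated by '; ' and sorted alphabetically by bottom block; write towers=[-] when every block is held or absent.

towers=[C/B; D/A; E/F] holding=-

step 1 (unstack(F, A)): towers=[B; C; D/A; E] holding=F
step 2 (stack(F, E)): towers=[B; C; D/A; E/F] holding=-
step 3 (unstack(F, C)) [no-op]: towers=[B; C; D/A; E/F] holding=-
step 4 (pickup(B)): towers=[C; D/A; E/F] holding=B
step 5 (stack(B, C)): towers=[C/B; D/A; E/F] holding=-
step 6 (unstack(D, B)) [no-op]: towers=[C/B; D/A; E/F] holding=-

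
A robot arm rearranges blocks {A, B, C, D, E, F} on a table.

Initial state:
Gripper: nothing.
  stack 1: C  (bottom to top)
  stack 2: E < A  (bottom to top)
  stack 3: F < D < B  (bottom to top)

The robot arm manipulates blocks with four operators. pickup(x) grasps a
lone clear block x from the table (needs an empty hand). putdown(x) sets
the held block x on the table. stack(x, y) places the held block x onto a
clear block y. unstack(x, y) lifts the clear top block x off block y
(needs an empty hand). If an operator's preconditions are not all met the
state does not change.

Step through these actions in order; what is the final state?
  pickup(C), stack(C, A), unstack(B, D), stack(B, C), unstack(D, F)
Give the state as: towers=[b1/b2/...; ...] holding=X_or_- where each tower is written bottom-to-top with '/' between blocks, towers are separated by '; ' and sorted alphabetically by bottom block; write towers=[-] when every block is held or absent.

towers=[E/A/C/B; F] holding=D

step 1 (pickup(C)): towers=[E/A; F/D/B] holding=C
step 2 (stack(C, A)): towers=[E/A/C; F/D/B] holding=-
step 3 (unstack(B, D)): towers=[E/A/C; F/D] holding=B
step 4 (stack(B, C)): towers=[E/A/C/B; F/D] holding=-
step 5 (unstack(D, F)): towers=[E/A/C/B; F] holding=D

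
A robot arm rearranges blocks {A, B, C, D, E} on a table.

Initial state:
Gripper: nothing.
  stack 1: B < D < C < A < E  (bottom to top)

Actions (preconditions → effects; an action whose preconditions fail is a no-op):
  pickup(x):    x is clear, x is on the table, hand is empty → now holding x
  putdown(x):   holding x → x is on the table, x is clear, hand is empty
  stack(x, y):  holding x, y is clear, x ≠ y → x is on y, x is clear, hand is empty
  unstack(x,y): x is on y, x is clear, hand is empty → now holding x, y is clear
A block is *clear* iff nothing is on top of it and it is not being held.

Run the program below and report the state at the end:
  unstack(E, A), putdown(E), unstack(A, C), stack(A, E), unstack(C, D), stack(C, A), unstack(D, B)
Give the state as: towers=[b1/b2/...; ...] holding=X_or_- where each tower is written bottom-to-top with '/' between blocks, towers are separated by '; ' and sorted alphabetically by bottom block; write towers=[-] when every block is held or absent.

towers=[B; E/A/C] holding=D

step 1 (unstack(E, A)): towers=[B/D/C/A] holding=E
step 2 (putdown(E)): towers=[B/D/C/A; E] holding=-
step 3 (unstack(A, C)): towers=[B/D/C; E] holding=A
step 4 (stack(A, E)): towers=[B/D/C; E/A] holding=-
step 5 (unstack(C, D)): towers=[B/D; E/A] holding=C
step 6 (stack(C, A)): towers=[B/D; E/A/C] holding=-
step 7 (unstack(D, B)): towers=[B; E/A/C] holding=D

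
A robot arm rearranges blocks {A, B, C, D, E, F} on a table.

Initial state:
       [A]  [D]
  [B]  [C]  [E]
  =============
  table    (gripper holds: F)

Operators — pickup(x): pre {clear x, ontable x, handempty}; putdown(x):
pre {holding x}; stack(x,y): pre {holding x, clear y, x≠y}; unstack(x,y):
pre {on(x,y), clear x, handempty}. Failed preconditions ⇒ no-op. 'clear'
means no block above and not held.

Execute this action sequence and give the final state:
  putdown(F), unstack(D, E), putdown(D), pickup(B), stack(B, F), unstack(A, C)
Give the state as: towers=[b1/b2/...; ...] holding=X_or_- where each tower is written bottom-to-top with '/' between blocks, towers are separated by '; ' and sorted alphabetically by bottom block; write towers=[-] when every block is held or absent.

step 1 (putdown(F)): towers=[B; C/A; E/D; F] holding=-
step 2 (unstack(D, E)): towers=[B; C/A; E; F] holding=D
step 3 (putdown(D)): towers=[B; C/A; D; E; F] holding=-
step 4 (pickup(B)): towers=[C/A; D; E; F] holding=B
step 5 (stack(B, F)): towers=[C/A; D; E; F/B] holding=-
step 6 (unstack(A, C)): towers=[C; D; E; F/B] holding=A

towers=[C; D; E; F/B] holding=A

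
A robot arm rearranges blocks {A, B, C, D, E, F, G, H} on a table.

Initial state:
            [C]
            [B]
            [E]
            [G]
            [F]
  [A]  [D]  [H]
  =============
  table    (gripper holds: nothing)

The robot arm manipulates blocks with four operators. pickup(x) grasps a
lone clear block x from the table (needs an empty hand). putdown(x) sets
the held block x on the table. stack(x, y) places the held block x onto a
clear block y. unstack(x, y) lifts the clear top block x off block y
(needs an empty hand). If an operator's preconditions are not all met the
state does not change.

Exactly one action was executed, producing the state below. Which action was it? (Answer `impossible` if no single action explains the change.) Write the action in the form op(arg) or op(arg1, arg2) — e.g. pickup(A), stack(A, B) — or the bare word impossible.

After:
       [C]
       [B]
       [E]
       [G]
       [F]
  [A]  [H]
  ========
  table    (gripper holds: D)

pickup(D)

target: towers=[A; H/F/G/E/B/C] holding=D
         pickup(A) → towers=[D; H/F/G/E/B/C] holding=A
         pickup(D) → towers=[A; H/F/G/E/B/C] holding=D  ← match
     unstack(C, B) → towers=[A; D; H/F/G/E/B] holding=C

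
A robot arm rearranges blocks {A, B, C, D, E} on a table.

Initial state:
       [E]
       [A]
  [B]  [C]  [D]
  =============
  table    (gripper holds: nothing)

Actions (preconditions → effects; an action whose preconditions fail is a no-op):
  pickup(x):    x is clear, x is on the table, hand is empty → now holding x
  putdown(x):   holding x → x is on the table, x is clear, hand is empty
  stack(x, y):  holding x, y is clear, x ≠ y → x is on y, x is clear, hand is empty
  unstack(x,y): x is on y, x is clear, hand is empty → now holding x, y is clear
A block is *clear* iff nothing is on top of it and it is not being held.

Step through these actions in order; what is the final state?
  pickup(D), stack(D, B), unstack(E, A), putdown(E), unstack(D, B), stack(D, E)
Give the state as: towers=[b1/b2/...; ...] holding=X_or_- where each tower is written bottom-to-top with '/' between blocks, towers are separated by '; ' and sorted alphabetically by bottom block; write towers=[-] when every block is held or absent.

towers=[B; C/A; E/D] holding=-

step 1 (pickup(D)): towers=[B; C/A/E] holding=D
step 2 (stack(D, B)): towers=[B/D; C/A/E] holding=-
step 3 (unstack(E, A)): towers=[B/D; C/A] holding=E
step 4 (putdown(E)): towers=[B/D; C/A; E] holding=-
step 5 (unstack(D, B)): towers=[B; C/A; E] holding=D
step 6 (stack(D, E)): towers=[B; C/A; E/D] holding=-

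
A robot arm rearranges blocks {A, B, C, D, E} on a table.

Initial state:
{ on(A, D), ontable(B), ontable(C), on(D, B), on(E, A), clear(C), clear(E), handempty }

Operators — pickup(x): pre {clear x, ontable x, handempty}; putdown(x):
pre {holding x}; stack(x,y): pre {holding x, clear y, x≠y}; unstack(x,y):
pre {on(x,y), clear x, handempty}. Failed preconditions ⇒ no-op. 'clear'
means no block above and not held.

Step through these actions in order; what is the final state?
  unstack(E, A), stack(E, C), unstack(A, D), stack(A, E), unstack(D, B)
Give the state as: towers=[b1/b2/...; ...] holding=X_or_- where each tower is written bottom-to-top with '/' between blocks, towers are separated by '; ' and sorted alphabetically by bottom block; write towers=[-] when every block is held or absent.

towers=[B; C/E/A] holding=D

step 1 (unstack(E, A)): towers=[B/D/A; C] holding=E
step 2 (stack(E, C)): towers=[B/D/A; C/E] holding=-
step 3 (unstack(A, D)): towers=[B/D; C/E] holding=A
step 4 (stack(A, E)): towers=[B/D; C/E/A] holding=-
step 5 (unstack(D, B)): towers=[B; C/E/A] holding=D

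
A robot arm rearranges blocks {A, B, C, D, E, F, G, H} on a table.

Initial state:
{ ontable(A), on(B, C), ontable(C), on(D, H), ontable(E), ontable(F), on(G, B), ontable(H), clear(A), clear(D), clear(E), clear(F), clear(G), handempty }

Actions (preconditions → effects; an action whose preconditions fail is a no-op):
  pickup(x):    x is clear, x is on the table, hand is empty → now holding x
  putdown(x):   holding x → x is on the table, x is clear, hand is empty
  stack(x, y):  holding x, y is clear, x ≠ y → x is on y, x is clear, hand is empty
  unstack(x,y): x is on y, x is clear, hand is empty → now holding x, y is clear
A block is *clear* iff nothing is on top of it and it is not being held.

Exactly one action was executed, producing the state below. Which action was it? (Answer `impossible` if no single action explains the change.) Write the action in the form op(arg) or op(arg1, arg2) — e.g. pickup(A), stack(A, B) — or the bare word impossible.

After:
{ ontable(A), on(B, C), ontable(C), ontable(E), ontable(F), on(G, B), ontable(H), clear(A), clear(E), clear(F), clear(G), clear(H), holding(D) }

target: towers=[A; C/B/G; E; F; H] holding=D
     unstack(G, B) → towers=[A; C/B; E; F; H/D] holding=G
         pickup(A) → towers=[C/B/G; E; F; H/D] holding=A
         pickup(E) → towers=[A; C/B/G; F; H/D] holding=E
         pickup(F) → towers=[A; C/B/G; E; H/D] holding=F
     unstack(D, H) → towers=[A; C/B/G; E; F; H] holding=D  ← match

unstack(D, H)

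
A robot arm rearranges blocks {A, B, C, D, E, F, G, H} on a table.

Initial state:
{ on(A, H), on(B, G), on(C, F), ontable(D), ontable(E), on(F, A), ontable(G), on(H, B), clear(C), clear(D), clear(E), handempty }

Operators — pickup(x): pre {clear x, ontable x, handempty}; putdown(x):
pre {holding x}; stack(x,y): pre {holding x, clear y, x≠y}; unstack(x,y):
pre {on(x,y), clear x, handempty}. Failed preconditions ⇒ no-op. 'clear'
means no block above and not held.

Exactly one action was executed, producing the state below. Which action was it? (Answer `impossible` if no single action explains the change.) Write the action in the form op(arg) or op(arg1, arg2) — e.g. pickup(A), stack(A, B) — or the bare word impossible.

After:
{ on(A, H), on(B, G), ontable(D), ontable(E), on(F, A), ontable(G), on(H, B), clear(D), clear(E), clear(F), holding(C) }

unstack(C, F)

target: towers=[D; E; G/B/H/A/F] holding=C
         pickup(E) → towers=[D; G/B/H/A/F/C] holding=E
         pickup(D) → towers=[E; G/B/H/A/F/C] holding=D
     unstack(C, F) → towers=[D; E; G/B/H/A/F] holding=C  ← match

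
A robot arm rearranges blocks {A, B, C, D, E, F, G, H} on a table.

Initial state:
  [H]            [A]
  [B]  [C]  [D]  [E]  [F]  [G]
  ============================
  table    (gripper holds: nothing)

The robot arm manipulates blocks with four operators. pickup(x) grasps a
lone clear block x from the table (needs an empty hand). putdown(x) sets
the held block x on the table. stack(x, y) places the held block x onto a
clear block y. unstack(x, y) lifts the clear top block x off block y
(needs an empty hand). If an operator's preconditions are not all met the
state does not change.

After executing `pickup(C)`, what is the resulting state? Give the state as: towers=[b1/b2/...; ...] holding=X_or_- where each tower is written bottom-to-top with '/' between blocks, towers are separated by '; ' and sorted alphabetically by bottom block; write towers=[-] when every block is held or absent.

towers=[B/H; D; E/A; F; G] holding=C

before: towers=[B/H; C; D; E/A; F; G] holding=-
pre[pickup(C)]: clear(C) ok, ontable(C) ok, handempty ok
all met → apply pickup(C)
after:  towers=[B/H; D; E/A; F; G] holding=C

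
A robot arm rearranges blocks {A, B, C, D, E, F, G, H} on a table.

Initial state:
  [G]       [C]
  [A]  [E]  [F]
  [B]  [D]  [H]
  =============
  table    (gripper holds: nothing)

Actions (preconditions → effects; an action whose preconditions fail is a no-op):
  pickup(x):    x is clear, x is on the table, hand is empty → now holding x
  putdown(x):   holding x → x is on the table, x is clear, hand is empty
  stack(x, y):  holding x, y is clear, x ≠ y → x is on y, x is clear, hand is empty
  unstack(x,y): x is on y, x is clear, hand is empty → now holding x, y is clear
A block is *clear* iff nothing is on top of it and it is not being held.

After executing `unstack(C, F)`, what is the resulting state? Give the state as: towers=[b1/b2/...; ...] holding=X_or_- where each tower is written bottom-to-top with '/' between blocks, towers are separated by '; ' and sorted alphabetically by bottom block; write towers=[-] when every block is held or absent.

before: towers=[B/A/G; D/E; H/F/C] holding=-
pre[unstack(C, F)]: on(C,F) ✓, clear(C) ✓, handempty ✓
all met → apply unstack(C, F)
after:  towers=[B/A/G; D/E; H/F] holding=C

towers=[B/A/G; D/E; H/F] holding=C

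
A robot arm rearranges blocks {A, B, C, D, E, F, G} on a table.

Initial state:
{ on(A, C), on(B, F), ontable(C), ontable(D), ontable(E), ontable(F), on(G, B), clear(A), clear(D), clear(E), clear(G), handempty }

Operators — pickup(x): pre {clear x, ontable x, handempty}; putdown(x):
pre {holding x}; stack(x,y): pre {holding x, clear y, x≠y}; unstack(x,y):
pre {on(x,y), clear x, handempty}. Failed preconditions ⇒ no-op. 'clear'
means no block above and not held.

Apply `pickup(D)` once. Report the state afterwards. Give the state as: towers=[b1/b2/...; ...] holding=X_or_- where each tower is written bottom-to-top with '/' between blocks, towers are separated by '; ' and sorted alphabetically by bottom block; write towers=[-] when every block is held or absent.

before: towers=[C/A; D; E; F/B/G] holding=-
pre[pickup(D)]: clear(D) ✓, ontable(D) ✓, handempty ✓
all met → apply pickup(D)
after:  towers=[C/A; E; F/B/G] holding=D

towers=[C/A; E; F/B/G] holding=D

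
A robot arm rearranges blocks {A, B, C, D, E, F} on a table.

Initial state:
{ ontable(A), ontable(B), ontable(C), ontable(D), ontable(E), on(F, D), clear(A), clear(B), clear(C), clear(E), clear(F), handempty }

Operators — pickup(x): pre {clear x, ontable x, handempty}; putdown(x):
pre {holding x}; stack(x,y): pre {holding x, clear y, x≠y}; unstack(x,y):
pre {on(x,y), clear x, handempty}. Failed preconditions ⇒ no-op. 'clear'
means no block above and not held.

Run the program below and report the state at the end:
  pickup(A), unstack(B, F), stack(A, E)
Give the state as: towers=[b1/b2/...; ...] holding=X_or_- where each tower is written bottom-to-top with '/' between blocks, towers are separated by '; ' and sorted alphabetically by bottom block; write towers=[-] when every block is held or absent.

towers=[B; C; D/F; E/A] holding=-

step 1 (pickup(A)): towers=[B; C; D/F; E] holding=A
step 2 (unstack(B, F)) [no-op]: towers=[B; C; D/F; E] holding=A
step 3 (stack(A, E)): towers=[B; C; D/F; E/A] holding=-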